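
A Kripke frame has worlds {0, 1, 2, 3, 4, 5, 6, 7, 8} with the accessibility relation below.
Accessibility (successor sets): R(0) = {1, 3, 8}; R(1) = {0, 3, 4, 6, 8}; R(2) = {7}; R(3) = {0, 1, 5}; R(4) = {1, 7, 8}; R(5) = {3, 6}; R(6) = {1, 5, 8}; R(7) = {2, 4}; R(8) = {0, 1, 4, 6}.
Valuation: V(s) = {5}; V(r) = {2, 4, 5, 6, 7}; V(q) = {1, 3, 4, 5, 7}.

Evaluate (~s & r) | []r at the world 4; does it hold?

At 4: ~s & r is true, []r is false, so (~s & r) | []r is true.
  At 4: []r requires r at every successor {1, 7, 8}.
    r fails at 1, so []r is false at 4.

Yes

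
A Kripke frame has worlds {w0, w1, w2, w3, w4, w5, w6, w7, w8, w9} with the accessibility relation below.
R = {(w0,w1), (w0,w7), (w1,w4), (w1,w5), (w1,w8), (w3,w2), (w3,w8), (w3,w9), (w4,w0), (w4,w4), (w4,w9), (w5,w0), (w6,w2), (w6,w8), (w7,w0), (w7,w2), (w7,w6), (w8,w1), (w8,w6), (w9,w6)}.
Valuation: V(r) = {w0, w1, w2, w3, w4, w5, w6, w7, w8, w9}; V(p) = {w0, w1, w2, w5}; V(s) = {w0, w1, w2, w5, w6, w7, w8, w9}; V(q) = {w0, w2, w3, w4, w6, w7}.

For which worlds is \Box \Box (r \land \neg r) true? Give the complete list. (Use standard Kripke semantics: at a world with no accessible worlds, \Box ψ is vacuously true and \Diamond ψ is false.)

Let φ = \Box \Box (r \land \neg r). Evaluate φ at each world:
  w0 (successors {w1, w7}): φ is false.
  w1 (successors {w4, w5, w8}): φ is false.
  w2 (successors ∅): φ is true.
  w3 (successors {w2, w8, w9}): φ is false.
  w4 (successors {w0, w4, w9}): φ is false.
  w5 (successors {w0}): φ is false.
  w6 (successors {w2, w8}): φ is false.
  w7 (successors {w0, w2, w6}): φ is false.
  w8 (successors {w1, w6}): φ is false.
  w9 (successors {w6}): φ is false.
For instance, at w4:
  At w4: \Box \Box (r \land \neg r) requires \Box (r \land \neg r) at every successor {w0, w4, w9}.
    \Box (r \land \neg r) fails at w0, so \Box \Box (r \land \neg r) is false at w4.
      At w0: \Box (r \land \neg r) requires r \land \neg r at every successor {w1, w7}.
        r \land \neg r fails at w1, so \Box (r \land \neg r) is false at w0.
Satisfying worlds: {w2}

w2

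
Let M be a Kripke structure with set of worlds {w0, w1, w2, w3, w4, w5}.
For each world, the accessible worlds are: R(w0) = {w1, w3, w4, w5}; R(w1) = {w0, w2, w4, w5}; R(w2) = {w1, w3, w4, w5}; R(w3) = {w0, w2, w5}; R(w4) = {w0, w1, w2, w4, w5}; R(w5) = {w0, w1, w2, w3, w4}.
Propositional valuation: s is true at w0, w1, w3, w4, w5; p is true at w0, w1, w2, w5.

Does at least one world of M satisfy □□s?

No

Let φ = □□s. Evaluate φ at each world:
  w0 (successors {w1, w3, w4, w5}): φ is false.
  w1 (successors {w0, w2, w4, w5}): φ is false.
  w2 (successors {w1, w3, w4, w5}): φ is false.
  w3 (successors {w0, w2, w5}): φ is false.
  w4 (successors {w0, w1, w2, w4, w5}): φ is false.
  w5 (successors {w0, w1, w2, w3, w4}): φ is false.
For instance, at w2:
  At w2: □□s requires □s at every successor {w1, w3, w4, w5}.
    □s fails at w1, so □□s is false at w2.
      At w1: □s requires s at every successor {w0, w2, w4, w5}.
        s fails at w2, so □s is false at w1.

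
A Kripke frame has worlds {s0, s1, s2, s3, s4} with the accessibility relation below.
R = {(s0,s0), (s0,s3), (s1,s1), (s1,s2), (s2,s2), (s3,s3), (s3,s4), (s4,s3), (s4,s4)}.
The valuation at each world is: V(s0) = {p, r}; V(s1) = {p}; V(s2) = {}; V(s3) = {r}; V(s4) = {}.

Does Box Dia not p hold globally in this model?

Yes

Let φ = Box Dia not p. Evaluate φ at each world:
  s0 (successors {s0, s3}): φ is true.
  s1 (successors {s1, s2}): φ is true.
  s2 (successors {s2}): φ is true.
  s3 (successors {s3, s4}): φ is true.
  s4 (successors {s3, s4}): φ is true.
For instance, at s4:
  At s4: Box Dia not p requires Dia not p at every successor {s3, s4}.
      At s3: Dia not p requires not p at some successor in {s3, s4}.
        not p holds at s3, so Dia not p is true at s3.
      At s4: Dia not p requires not p at some successor in {s3, s4}.
        not p holds at s3, so Dia not p is true at s4.
  So Box Dia not p is true at s4.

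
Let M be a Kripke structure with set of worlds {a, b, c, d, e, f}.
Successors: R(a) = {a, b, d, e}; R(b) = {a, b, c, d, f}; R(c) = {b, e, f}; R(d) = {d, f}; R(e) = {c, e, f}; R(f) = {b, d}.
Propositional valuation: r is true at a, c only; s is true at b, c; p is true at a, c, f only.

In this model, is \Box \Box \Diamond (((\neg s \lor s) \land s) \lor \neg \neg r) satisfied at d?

No

At d: \Box \Box \Diamond (((\neg s \lor s) \land s) \lor \neg \neg r) requires \Box \Diamond (((\neg s \lor s) \land s) \lor \neg \neg r) at every successor {d, f}.
  \Box \Diamond (((\neg s \lor s) \land s) \lor \neg \neg r) fails at d, so \Box \Box \Diamond (((\neg s \lor s) \land s) \lor \neg \neg r) is false at d.
    At d: \Box \Diamond (((\neg s \lor s) \land s) \lor \neg \neg r) requires \Diamond (((\neg s \lor s) \land s) \lor \neg \neg r) at every successor {d, f}.
      \Diamond (((\neg s \lor s) \land s) \lor \neg \neg r) fails at d, so \Box \Diamond (((\neg s \lor s) \land s) \lor \neg \neg r) is false at d.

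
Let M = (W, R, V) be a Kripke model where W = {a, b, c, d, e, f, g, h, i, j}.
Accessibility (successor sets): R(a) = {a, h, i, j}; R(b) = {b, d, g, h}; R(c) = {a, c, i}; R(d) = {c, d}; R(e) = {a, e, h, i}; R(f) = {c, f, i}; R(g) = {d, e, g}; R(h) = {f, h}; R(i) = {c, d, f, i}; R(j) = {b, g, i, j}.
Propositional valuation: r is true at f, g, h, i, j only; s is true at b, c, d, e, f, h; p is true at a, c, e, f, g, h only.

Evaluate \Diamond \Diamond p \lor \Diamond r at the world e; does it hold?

Yes

At e: \Diamond \Diamond p is true, \Diamond r is true, so \Diamond \Diamond p \lor \Diamond r is true.
  At e: \Diamond \Diamond p requires \Diamond p at some successor in {a, e, h, i}.
    \Diamond p holds at a, so \Diamond \Diamond p is true at e.
      At a: \Diamond p requires p at some successor in {a, h, i, j}.
        p holds at a, so \Diamond p is true at a.
  At e: \Diamond r requires r at some successor in {a, e, h, i}.
    r holds at h, so \Diamond r is true at e.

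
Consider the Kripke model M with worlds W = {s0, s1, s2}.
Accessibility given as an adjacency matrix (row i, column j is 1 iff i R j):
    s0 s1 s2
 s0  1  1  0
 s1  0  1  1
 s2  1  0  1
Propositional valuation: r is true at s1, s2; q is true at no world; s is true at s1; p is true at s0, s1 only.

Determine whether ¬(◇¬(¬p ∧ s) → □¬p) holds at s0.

Yes

At s0: ◇¬(¬p ∧ s) → □¬p is false, so ¬(◇¬(¬p ∧ s) → □¬p) is true.
  At s0: ◇¬(¬p ∧ s) is true, □¬p is false, so ◇¬(¬p ∧ s) → □¬p is false.
    At s0: ◇¬(¬p ∧ s) requires ¬(¬p ∧ s) at some successor in {s0, s1}.
      ¬(¬p ∧ s) holds at s0, so ◇¬(¬p ∧ s) is true at s0.
    At s0: □¬p requires ¬p at every successor {s0, s1}.
      ¬p fails at s0, so □¬p is false at s0.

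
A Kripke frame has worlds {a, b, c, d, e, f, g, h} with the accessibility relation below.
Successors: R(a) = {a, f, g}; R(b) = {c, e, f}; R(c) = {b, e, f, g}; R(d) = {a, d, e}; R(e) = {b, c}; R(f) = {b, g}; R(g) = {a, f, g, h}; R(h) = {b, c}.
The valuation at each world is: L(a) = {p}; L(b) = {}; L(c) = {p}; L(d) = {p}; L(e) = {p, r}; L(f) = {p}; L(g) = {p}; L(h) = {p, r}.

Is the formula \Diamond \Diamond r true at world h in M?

At h: \Diamond \Diamond r requires \Diamond r at some successor in {b, c}.
  \Diamond r holds at b, so \Diamond \Diamond r is true at h.
    At b: \Diamond r requires r at some successor in {c, e, f}.
      r holds at e, so \Diamond r is true at b.

Yes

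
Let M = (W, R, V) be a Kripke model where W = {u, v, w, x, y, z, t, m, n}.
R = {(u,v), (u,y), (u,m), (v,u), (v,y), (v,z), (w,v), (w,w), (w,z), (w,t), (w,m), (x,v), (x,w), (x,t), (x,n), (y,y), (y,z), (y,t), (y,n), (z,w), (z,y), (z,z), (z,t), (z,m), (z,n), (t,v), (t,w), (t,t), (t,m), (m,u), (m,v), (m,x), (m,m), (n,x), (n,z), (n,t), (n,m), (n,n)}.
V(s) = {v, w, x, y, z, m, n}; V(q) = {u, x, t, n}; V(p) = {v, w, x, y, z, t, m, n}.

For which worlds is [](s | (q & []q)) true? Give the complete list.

Let φ = [](s | (q & []q)). Evaluate φ at each world:
  u (successors {v, y, m}): φ is true.
  v (successors {u, y, z}): φ is false.
  w (successors {v, w, z, t, m}): φ is false.
  x (successors {v, w, t, n}): φ is false.
  y (successors {y, z, t, n}): φ is false.
  z (successors {w, y, z, t, m, n}): φ is false.
  t (successors {v, w, t, m}): φ is false.
  m (successors {u, v, x, m}): φ is false.
  n (successors {x, z, t, m, n}): φ is false.
For instance, at m:
  At m: [](s | (q & []q)) requires s | (q & []q) at every successor {u, v, x, m}.
    s | (q & []q) fails at u, so [](s | (q & []q)) is false at m.
      At u: s is false, q & []q is false, so s | (q & []q) is false.
Satisfying worlds: {u}

u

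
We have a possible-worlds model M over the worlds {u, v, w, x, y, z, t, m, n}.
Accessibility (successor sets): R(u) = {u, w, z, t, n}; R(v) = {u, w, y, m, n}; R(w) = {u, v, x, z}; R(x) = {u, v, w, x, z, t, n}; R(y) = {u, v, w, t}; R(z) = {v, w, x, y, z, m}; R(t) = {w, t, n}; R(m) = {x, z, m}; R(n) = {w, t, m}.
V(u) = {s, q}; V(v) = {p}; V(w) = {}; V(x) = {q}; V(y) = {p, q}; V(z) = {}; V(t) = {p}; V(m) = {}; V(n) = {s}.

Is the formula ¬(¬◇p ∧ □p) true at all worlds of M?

Recall that □ψ holds at a world iff ψ holds at every accessible world, and ◇ψ holds iff ψ holds at some accessible world.
Let φ = ¬(¬◇p ∧ □p). Evaluate φ at each world:
  u (successors {u, w, z, t, n}): φ is true.
  v (successors {u, w, y, m, n}): φ is true.
  w (successors {u, v, x, z}): φ is true.
  x (successors {u, v, w, x, z, t, n}): φ is true.
  y (successors {u, v, w, t}): φ is true.
  z (successors {v, w, x, y, z, m}): φ is true.
  t (successors {w, t, n}): φ is true.
  m (successors {x, z, m}): φ is true.
  n (successors {w, t, m}): φ is true.
For instance, at m:
  At m: ¬◇p ∧ □p is false, so ¬(¬◇p ∧ □p) is true.
    At m: ¬◇p is true, □p is false, so ¬◇p ∧ □p is false.
      At m: ◇p is false, so ¬◇p is true.
      At m: □p requires p at every successor {x, z, m}.
        p fails at x, so □p is false at m.

Yes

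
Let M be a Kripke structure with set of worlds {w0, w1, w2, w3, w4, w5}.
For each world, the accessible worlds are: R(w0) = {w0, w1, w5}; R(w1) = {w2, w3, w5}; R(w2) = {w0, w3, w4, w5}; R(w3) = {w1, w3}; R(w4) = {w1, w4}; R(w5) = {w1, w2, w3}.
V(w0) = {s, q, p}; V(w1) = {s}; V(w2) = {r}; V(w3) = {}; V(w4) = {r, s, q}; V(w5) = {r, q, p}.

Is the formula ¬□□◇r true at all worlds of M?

Yes

Let φ = ¬□□◇r. Evaluate φ at each world:
  w0 (successors {w0, w1, w5}): φ is true.
  w1 (successors {w2, w3, w5}): φ is true.
  w2 (successors {w0, w3, w4, w5}): φ is true.
  w3 (successors {w1, w3}): φ is true.
  w4 (successors {w1, w4}): φ is true.
  w5 (successors {w1, w2, w3}): φ is true.
For instance, at w2:
  At w2: □□◇r is false, so ¬□□◇r is true.
    At w2: □□◇r requires □◇r at every successor {w0, w3, w4, w5}.
      □◇r fails at w3, so □□◇r is false at w2.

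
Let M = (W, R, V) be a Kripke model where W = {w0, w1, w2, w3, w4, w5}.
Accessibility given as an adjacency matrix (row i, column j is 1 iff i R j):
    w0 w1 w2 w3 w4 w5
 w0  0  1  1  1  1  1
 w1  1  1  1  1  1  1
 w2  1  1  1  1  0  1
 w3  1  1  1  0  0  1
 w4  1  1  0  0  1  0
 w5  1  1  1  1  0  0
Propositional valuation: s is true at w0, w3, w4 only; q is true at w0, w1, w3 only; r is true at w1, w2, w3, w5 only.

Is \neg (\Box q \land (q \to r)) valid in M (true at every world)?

Yes

Let φ = \neg (\Box q \land (q \to r)). Evaluate φ at each world:
  w0 (successors {w1, w2, w3, w4, w5}): φ is true.
  w1 (successors {w0, w1, w2, w3, w4, w5}): φ is true.
  w2 (successors {w0, w1, w2, w3, w5}): φ is true.
  w3 (successors {w0, w1, w2, w5}): φ is true.
  w4 (successors {w0, w1, w4}): φ is true.
  w5 (successors {w0, w1, w2, w3}): φ is true.
For instance, at w3:
  At w3: \Box q \land (q \to r) is false, so \neg (\Box q \land (q \to r)) is true.
    At w3: \Box q is false, q \to r is true, so \Box q \land (q \to r) is false.
      At w3: \Box q requires q at every successor {w0, w1, w2, w5}.
        q fails at w2, so \Box q is false at w3.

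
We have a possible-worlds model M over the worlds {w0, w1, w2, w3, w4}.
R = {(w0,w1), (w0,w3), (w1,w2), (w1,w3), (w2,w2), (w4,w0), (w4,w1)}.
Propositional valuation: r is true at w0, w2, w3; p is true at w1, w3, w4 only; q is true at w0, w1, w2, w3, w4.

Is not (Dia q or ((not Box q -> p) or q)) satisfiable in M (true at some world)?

No

Let φ = not (Dia q or ((not Box q -> p) or q)). Evaluate φ at each world:
  w0 (successors {w1, w3}): φ is false.
  w1 (successors {w2, w3}): φ is false.
  w2 (successors {w2}): φ is false.
  w3 (successors ∅): φ is false.
  w4 (successors {w0, w1}): φ is false.
For instance, at w4:
  At w4: Dia q or ((not Box q -> p) or q) is true, so not (Dia q or ((not Box q -> p) or q)) is false.
    At w4: Dia q is true, (not Box q -> p) or q is true, so Dia q or ((not Box q -> p) or q) is true.
      At w4: Dia q requires q at some successor in {w0, w1}.
        q holds at w0, so Dia q is true at w4.
      At w4: not Box q -> p is true, q is true, so (not Box q -> p) or q is true.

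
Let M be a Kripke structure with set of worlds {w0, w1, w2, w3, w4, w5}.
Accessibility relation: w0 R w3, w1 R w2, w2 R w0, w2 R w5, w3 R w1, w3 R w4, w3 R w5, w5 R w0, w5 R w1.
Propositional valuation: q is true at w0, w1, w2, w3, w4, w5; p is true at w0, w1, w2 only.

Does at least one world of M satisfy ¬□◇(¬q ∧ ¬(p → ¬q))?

Yes

Let φ = ¬□◇(¬q ∧ ¬(p → ¬q)). Evaluate φ at each world:
  w0 (successors {w3}): φ is true.
  w1 (successors {w2}): φ is true.
  w2 (successors {w0, w5}): φ is true.
  w3 (successors {w1, w4, w5}): φ is true.
  w4 (successors ∅): φ is false.
  w5 (successors {w0, w1}): φ is true.
Detail at w0 (witness):
  At w0: □◇(¬q ∧ ¬(p → ¬q)) is false, so ¬□◇(¬q ∧ ¬(p → ¬q)) is true.
    At w0: □◇(¬q ∧ ¬(p → ¬q)) requires ◇(¬q ∧ ¬(p → ¬q)) at every successor {w3}.
      ◇(¬q ∧ ¬(p → ¬q)) fails at w3, so □◇(¬q ∧ ¬(p → ¬q)) is false at w0.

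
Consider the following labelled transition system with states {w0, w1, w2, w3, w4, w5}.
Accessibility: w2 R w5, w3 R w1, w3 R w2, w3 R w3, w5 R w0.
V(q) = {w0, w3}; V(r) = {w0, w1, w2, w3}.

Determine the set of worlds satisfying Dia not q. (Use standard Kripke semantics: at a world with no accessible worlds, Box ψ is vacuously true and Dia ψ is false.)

w2, w3

Recall that Dia ψ holds at a world iff ψ holds at some accessible world.
Let φ = Dia not q. Evaluate φ at each world:
  w0 (successors ∅): φ is false.
  w1 (successors ∅): φ is false.
  w2 (successors {w5}): φ is true.
  w3 (successors {w1, w2, w3}): φ is true.
  w4 (successors ∅): φ is false.
  w5 (successors {w0}): φ is false.
For instance, at w5:
  At w5: Dia not q requires not q at some successor in {w0}.
    At w0: not q is false.
  So Dia not q is false at w5.
Satisfying worlds: {w2, w3}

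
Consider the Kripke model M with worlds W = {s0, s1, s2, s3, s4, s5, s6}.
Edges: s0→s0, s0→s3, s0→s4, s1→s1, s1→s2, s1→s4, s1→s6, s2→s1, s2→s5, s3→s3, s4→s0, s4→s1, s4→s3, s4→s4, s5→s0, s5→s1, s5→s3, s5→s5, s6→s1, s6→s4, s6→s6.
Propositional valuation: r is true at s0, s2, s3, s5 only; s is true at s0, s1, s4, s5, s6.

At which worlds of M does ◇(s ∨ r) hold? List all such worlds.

Let φ = ◇(s ∨ r). Evaluate φ at each world:
  s0 (successors {s0, s3, s4}): φ is true.
  s1 (successors {s1, s2, s4, s6}): φ is true.
  s2 (successors {s1, s5}): φ is true.
  s3 (successors {s3}): φ is true.
  s4 (successors {s0, s1, s3, s4}): φ is true.
  s5 (successors {s0, s1, s3, s5}): φ is true.
  s6 (successors {s1, s4, s6}): φ is true.
For instance, at s3:
  At s3: ◇(s ∨ r) requires s ∨ r at some successor in {s3}.
    s ∨ r holds at s3, so ◇(s ∨ r) is true at s3.
Satisfying worlds: {s0, s1, s2, s3, s4, s5, s6}

s0, s1, s2, s3, s4, s5, s6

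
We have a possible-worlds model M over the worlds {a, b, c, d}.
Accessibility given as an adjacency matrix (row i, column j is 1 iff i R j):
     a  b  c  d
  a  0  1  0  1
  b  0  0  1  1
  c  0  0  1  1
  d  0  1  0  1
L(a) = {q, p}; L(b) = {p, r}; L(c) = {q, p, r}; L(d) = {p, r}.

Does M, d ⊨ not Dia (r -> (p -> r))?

No

At d: Dia (r -> (p -> r)) is true, so not Dia (r -> (p -> r)) is false.
  At d: Dia (r -> (p -> r)) requires r -> (p -> r) at some successor in {b, d}.
    r -> (p -> r) holds at b, so Dia (r -> (p -> r)) is true at d.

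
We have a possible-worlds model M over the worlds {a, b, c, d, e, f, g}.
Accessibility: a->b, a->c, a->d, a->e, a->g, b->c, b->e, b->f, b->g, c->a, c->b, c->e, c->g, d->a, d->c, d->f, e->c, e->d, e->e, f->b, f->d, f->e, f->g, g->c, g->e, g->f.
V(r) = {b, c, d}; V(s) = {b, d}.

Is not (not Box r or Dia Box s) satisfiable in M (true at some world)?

No

Let φ = not (not Box r or Dia Box s). Evaluate φ at each world:
  a (successors {b, c, d, e, g}): φ is false.
  b (successors {c, e, f, g}): φ is false.
  c (successors {a, b, e, g}): φ is false.
  d (successors {a, c, f}): φ is false.
  e (successors {c, d, e}): φ is false.
  f (successors {b, d, e, g}): φ is false.
  g (successors {c, e, f}): φ is false.
For instance, at b:
  At b: not Box r or Dia Box s is true, so not (not Box r or Dia Box s) is false.
    At b: not Box r is true, Dia Box s is false, so not Box r or Dia Box s is true.
      At b: Box r is false, so not Box r is true.
      At b: Dia Box s requires Box s at some successor in {c, e, f, g}.
        At c: Box s is false.
        At e: Box s is false.
        At f: Box s is false.
        At g: Box s is false.
      So Dia Box s is false at b.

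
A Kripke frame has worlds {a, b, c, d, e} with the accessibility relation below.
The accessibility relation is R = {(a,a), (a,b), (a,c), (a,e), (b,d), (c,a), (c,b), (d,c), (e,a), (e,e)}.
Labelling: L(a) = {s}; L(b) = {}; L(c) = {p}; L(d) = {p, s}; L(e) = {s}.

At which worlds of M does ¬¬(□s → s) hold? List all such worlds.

a, c, d, e

Recall that □ψ holds at a world iff ψ holds at every accessible world, and ◇ψ holds iff ψ holds at some accessible world.
Let φ = ¬¬(□s → s). Evaluate φ at each world:
  a (successors {a, b, c, e}): φ is true.
  b (successors {d}): φ is false.
  c (successors {a, b}): φ is true.
  d (successors {c}): φ is true.
  e (successors {a, e}): φ is true.
For instance, at d:
  At d: ¬(□s → s) is false, so ¬¬(□s → s) is true.
    At d: □s → s is true, so ¬(□s → s) is false.
      At d: □s is false, s is true, so □s → s is true.
Satisfying worlds: {a, c, d, e}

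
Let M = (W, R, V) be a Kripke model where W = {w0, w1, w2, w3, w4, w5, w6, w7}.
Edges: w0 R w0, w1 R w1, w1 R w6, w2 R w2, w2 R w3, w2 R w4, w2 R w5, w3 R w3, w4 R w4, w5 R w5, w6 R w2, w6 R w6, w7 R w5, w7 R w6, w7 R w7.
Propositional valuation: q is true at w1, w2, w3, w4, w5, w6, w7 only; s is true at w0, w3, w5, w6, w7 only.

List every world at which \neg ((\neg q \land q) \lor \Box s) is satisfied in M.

Let φ = \neg ((\neg q \land q) \lor \Box s). Evaluate φ at each world:
  w0 (successors {w0}): φ is false.
  w1 (successors {w1, w6}): φ is true.
  w2 (successors {w2, w3, w4, w5}): φ is true.
  w3 (successors {w3}): φ is false.
  w4 (successors {w4}): φ is true.
  w5 (successors {w5}): φ is false.
  w6 (successors {w2, w6}): φ is true.
  w7 (successors {w5, w6, w7}): φ is false.
For instance, at w4:
  At w4: (\neg q \land q) \lor \Box s is false, so \neg ((\neg q \land q) \lor \Box s) is true.
    At w4: \neg q \land q is false, \Box s is false, so (\neg q \land q) \lor \Box s is false.
      At w4: \Box s requires s at every successor {w4}.
        s fails at w4, so \Box s is false at w4.
Satisfying worlds: {w1, w2, w4, w6}

w1, w2, w4, w6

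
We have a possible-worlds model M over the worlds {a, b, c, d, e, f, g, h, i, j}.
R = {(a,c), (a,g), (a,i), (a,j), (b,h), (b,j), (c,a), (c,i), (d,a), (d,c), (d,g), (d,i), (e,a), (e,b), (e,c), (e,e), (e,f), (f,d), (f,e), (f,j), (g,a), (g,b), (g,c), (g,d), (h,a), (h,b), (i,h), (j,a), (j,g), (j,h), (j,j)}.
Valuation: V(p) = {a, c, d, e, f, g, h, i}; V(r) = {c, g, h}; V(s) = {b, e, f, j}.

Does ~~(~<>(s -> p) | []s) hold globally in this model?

No

Let φ = ~~(~<>(s -> p) | []s). Evaluate φ at each world:
  a (successors {c, g, i, j}): φ is false.
  b (successors {h, j}): φ is false.
  c (successors {a, i}): φ is false.
  d (successors {a, c, g, i}): φ is false.
  e (successors {a, b, c, e, f}): φ is false.
  f (successors {d, e, j}): φ is false.
  g (successors {a, b, c, d}): φ is false.
  h (successors {a, b}): φ is false.
  i (successors {h}): φ is false.
  j (successors {a, g, h, j}): φ is false.
Detail at a (counterexample):
  At a: ~(~<>(s -> p) | []s) is true, so ~~(~<>(s -> p) | []s) is false.
    At a: ~<>(s -> p) | []s is false, so ~(~<>(s -> p) | []s) is true.
      At a: ~<>(s -> p) is false, []s is false, so ~<>(s -> p) | []s is false.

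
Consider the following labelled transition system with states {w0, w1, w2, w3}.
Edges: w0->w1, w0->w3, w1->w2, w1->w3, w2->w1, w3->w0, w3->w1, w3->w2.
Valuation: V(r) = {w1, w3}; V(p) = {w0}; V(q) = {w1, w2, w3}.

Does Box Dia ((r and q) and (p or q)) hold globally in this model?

Let φ = Box Dia ((r and q) and (p or q)). Evaluate φ at each world:
  w0 (successors {w1, w3}): φ is true.
  w1 (successors {w2, w3}): φ is true.
  w2 (successors {w1}): φ is true.
  w3 (successors {w0, w1, w2}): φ is true.
For instance, at w3:
  At w3: Box Dia ((r and q) and (p or q)) requires Dia ((r and q) and (p or q)) at every successor {w0, w1, w2}.
      At w0: Dia ((r and q) and (p or q)) requires (r and q) and (p or q) at some successor in {w1, w3}.
        (r and q) and (p or q) holds at w1, so Dia ((r and q) and (p or q)) is true at w0.
      At w1: Dia ((r and q) and (p or q)) requires (r and q) and (p or q) at some successor in {w2, w3}.
        (r and q) and (p or q) holds at w3, so Dia ((r and q) and (p or q)) is true at w1.
      At w2: Dia ((r and q) and (p or q)) requires (r and q) and (p or q) at some successor in {w1}.
        (r and q) and (p or q) holds at w1, so Dia ((r and q) and (p or q)) is true at w2.
  So Box Dia ((r and q) and (p or q)) is true at w3.

Yes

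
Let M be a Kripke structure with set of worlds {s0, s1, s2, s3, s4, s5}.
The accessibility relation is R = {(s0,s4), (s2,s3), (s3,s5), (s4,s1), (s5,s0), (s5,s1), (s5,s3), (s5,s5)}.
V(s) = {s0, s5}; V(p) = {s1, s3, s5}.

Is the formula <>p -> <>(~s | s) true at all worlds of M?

Let φ = <>p -> <>(~s | s). Evaluate φ at each world:
  s0 (successors {s4}): φ is true.
  s1 (successors ∅): φ is true.
  s2 (successors {s3}): φ is true.
  s3 (successors {s5}): φ is true.
  s4 (successors {s1}): φ is true.
  s5 (successors {s0, s1, s3, s5}): φ is true.
For instance, at s5:
  At s5: <>p is true, <>(~s | s) is true, so <>p -> <>(~s | s) is true.
    At s5: <>p requires p at some successor in {s0, s1, s3, s5}.
      p holds at s1, so <>p is true at s5.
    At s5: <>(~s | s) requires ~s | s at some successor in {s0, s1, s3, s5}.
      ~s | s holds at s0, so <>(~s | s) is true at s5.

Yes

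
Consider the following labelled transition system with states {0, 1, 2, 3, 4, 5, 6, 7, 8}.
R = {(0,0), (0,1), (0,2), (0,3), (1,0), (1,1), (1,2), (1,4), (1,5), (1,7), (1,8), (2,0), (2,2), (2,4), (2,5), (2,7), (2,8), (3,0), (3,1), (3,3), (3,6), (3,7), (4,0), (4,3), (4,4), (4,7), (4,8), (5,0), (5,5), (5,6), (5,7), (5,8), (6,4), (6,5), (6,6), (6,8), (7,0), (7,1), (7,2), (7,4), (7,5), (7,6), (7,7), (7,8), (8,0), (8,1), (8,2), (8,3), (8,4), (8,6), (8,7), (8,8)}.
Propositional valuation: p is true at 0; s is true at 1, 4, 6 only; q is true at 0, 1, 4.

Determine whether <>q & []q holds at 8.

No

At 8: <>q is true, []q is false, so <>q & []q is false.
  At 8: <>q requires q at some successor in {0, 1, 2, 3, 4, 6, 7, 8}.
    q holds at 0, so <>q is true at 8.
  At 8: []q requires q at every successor {0, 1, 2, 3, 4, 6, 7, 8}.
    q fails at 2, so []q is false at 8.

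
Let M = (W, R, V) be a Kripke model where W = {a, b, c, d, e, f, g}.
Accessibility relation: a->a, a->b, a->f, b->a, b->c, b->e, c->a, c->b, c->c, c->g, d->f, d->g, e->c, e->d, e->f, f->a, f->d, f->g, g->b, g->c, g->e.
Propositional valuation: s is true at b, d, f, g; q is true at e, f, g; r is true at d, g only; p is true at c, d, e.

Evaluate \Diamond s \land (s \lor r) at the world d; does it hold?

Recall that \Diamond ψ holds at a world iff ψ holds at some accessible world.
At d: \Diamond s is true, s \lor r is true, so \Diamond s \land (s \lor r) is true.
  At d: \Diamond s requires s at some successor in {f, g}.
    s holds at f, so \Diamond s is true at d.

Yes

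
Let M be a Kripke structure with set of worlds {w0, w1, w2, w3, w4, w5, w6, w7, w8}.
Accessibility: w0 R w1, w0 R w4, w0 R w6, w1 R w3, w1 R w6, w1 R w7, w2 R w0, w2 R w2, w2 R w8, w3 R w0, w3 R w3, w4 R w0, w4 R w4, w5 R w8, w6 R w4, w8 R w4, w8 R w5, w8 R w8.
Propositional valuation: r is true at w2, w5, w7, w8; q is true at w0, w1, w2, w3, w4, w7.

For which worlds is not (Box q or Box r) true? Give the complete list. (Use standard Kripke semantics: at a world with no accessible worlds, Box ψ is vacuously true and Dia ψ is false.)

Let φ = not (Box q or Box r). Evaluate φ at each world:
  w0 (successors {w1, w4, w6}): φ is true.
  w1 (successors {w3, w6, w7}): φ is true.
  w2 (successors {w0, w2, w8}): φ is true.
  w3 (successors {w0, w3}): φ is false.
  w4 (successors {w0, w4}): φ is false.
  w5 (successors {w8}): φ is false.
  w6 (successors {w4}): φ is false.
  w7 (successors ∅): φ is false.
  w8 (successors {w4, w5, w8}): φ is true.
For instance, at w5:
  At w5: Box q or Box r is true, so not (Box q or Box r) is false.
    At w5: Box q is false, Box r is true, so Box q or Box r is true.
      At w5: Box q requires q at every successor {w8}.
        q fails at w8, so Box q is false at w5.
      At w5: Box r requires r at every successor {w8}.
        At w8: r is true.
      So Box r is true at w5.
Satisfying worlds: {w0, w1, w2, w8}

w0, w1, w2, w8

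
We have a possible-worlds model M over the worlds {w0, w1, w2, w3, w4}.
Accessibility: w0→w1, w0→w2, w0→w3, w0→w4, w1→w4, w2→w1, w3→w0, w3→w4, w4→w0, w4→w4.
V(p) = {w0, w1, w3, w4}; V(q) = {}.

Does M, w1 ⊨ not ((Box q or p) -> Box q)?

Yes

At w1: (Box q or p) -> Box q is false, so not ((Box q or p) -> Box q) is true.
  At w1: Box q or p is true, Box q is false, so (Box q or p) -> Box q is false.
    At w1: Box q is false, p is true, so Box q or p is true.
      At w1: Box q requires q at every successor {w4}.
        q fails at w4, so Box q is false at w1.
    At w1: Box q requires q at every successor {w4}.
      q fails at w4, so Box q is false at w1.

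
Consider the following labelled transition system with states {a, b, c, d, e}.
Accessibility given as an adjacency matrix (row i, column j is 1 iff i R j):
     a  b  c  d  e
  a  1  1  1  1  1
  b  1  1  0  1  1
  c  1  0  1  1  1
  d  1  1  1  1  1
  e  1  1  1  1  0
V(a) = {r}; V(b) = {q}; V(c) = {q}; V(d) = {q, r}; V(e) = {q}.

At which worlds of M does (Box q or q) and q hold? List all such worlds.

b, c, d, e

Recall that Box ψ holds at a world iff ψ holds at every accessible world, and Dia ψ holds iff ψ holds at some accessible world.
Let φ = (Box q or q) and q. Evaluate φ at each world:
  a (successors {a, b, c, d, e}): φ is false.
  b (successors {a, b, d, e}): φ is true.
  c (successors {a, c, d, e}): φ is true.
  d (successors {a, b, c, d, e}): φ is true.
  e (successors {a, b, c, d}): φ is true.
For instance, at e:
  At e: Box q or q is true, q is true, so (Box q or q) and q is true.
    At e: Box q is false, q is true, so Box q or q is true.
      At e: Box q requires q at every successor {a, b, c, d}.
        q fails at a, so Box q is false at e.
Satisfying worlds: {b, c, d, e}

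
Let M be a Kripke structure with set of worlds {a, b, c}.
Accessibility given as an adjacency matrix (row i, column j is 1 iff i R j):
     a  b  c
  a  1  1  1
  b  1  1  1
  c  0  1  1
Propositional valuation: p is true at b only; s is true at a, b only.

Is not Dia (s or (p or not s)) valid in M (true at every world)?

No

Let φ = not Dia (s or (p or not s)). Evaluate φ at each world:
  a (successors {a, b, c}): φ is false.
  b (successors {a, b, c}): φ is false.
  c (successors {b, c}): φ is false.
Detail at a (counterexample):
  At a: Dia (s or (p or not s)) is true, so not Dia (s or (p or not s)) is false.
    At a: Dia (s or (p or not s)) requires s or (p or not s) at some successor in {a, b, c}.
      s or (p or not s) holds at a, so Dia (s or (p or not s)) is true at a.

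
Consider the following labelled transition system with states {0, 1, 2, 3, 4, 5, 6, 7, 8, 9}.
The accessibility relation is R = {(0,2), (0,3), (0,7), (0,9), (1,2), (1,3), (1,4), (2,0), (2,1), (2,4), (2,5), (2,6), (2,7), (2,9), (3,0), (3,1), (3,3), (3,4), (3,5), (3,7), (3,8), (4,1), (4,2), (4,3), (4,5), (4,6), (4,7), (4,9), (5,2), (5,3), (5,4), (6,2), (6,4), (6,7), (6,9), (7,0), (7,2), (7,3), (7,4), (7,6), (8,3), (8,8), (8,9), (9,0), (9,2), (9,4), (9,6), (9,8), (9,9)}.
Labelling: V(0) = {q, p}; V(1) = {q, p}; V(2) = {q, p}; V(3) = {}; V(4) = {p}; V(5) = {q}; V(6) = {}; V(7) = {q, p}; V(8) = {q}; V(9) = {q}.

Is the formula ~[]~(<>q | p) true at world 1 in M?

Yes

At 1: []~(<>q | p) is false, so ~[]~(<>q | p) is true.
  At 1: []~(<>q | p) requires ~(<>q | p) at every successor {2, 3, 4}.
    ~(<>q | p) fails at 2, so []~(<>q | p) is false at 1.
      At 2: <>q | p is true, so ~(<>q | p) is false.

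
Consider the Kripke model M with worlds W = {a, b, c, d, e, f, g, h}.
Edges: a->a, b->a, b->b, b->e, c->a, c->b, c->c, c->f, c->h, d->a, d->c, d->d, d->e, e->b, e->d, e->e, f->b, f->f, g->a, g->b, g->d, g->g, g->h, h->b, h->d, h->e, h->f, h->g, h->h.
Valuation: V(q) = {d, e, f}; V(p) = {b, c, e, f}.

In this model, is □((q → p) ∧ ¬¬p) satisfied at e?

At e: □((q → p) ∧ ¬¬p) requires (q → p) ∧ ¬¬p at every successor {b, d, e}.
  (q → p) ∧ ¬¬p fails at d, so □((q → p) ∧ ¬¬p) is false at e.

No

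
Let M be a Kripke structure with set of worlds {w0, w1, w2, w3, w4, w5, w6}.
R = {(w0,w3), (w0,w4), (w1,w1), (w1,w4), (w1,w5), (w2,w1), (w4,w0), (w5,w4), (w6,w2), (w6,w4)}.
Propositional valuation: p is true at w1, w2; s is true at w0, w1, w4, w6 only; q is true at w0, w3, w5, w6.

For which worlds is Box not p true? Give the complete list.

Let φ = Box not p. Evaluate φ at each world:
  w0 (successors {w3, w4}): φ is true.
  w1 (successors {w1, w4, w5}): φ is false.
  w2 (successors {w1}): φ is false.
  w3 (successors ∅): φ is true.
  w4 (successors {w0}): φ is true.
  w5 (successors {w4}): φ is true.
  w6 (successors {w2, w4}): φ is false.
For instance, at w1:
  At w1: Box not p requires not p at every successor {w1, w4, w5}.
    not p fails at w1, so Box not p is false at w1.
Satisfying worlds: {w0, w3, w4, w5}

w0, w3, w4, w5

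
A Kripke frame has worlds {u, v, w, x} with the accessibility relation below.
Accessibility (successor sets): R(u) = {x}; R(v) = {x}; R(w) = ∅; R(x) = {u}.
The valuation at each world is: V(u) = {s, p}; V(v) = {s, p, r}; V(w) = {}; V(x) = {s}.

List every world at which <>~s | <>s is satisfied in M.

u, v, x

Let φ = <>~s | <>s. Evaluate φ at each world:
  u (successors {x}): φ is true.
  v (successors {x}): φ is true.
  w (successors ∅): φ is false.
  x (successors {u}): φ is true.
For instance, at v:
  At v: <>~s is false, <>s is true, so <>~s | <>s is true.
    At v: <>~s requires ~s at some successor in {x}.
      At x: ~s is false.
    So <>~s is false at v.
    At v: <>s requires s at some successor in {x}.
      s holds at x, so <>s is true at v.
Satisfying worlds: {u, v, x}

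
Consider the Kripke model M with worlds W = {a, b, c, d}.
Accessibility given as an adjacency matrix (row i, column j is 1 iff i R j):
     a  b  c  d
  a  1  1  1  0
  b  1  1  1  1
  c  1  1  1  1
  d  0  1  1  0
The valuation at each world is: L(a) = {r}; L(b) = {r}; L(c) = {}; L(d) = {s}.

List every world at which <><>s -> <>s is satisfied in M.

Recall that <>ψ holds at a world iff ψ holds at some accessible world.
Let φ = <><>s -> <>s. Evaluate φ at each world:
  a (successors {a, b, c}): φ is false.
  b (successors {a, b, c, d}): φ is true.
  c (successors {a, b, c, d}): φ is true.
  d (successors {b, c}): φ is false.
For instance, at c:
  At c: <><>s is true, <>s is true, so <><>s -> <>s is true.
    At c: <><>s requires <>s at some successor in {a, b, c, d}.
      <>s holds at b, so <><>s is true at c.
    At c: <>s requires s at some successor in {a, b, c, d}.
      s holds at d, so <>s is true at c.
Satisfying worlds: {b, c}

b, c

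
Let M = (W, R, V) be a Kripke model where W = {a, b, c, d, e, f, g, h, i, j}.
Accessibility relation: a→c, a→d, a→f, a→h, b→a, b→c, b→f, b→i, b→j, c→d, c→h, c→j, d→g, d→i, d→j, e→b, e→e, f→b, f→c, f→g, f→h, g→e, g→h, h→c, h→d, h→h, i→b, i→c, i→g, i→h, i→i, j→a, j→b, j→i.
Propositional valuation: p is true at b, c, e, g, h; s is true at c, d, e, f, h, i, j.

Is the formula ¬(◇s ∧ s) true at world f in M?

No

At f: ◇s ∧ s is true, so ¬(◇s ∧ s) is false.
  At f: ◇s is true, s is true, so ◇s ∧ s is true.
    At f: ◇s requires s at some successor in {b, c, g, h}.
      s holds at c, so ◇s is true at f.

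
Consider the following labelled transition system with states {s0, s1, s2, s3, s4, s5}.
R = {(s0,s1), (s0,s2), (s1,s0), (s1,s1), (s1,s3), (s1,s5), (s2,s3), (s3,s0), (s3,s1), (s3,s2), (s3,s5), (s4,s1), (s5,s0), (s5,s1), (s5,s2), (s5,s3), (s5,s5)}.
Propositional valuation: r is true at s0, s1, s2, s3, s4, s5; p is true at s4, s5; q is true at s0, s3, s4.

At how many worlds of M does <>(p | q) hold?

Let φ = <>(p | q). Evaluate φ at each world:
  s0 (successors {s1, s2}): φ is false.
  s1 (successors {s0, s1, s3, s5}): φ is true.
  s2 (successors {s3}): φ is true.
  s3 (successors {s0, s1, s2, s5}): φ is true.
  s4 (successors {s1}): φ is false.
  s5 (successors {s0, s1, s2, s3, s5}): φ is true.
For instance, at s0:
  At s0: <>(p | q) requires p | q at some successor in {s1, s2}.
    At s1: p | q is false.
    At s2: p | q is false.
  So <>(p | q) is false at s0.
Satisfying worlds: {s1, s2, s3, s5}

4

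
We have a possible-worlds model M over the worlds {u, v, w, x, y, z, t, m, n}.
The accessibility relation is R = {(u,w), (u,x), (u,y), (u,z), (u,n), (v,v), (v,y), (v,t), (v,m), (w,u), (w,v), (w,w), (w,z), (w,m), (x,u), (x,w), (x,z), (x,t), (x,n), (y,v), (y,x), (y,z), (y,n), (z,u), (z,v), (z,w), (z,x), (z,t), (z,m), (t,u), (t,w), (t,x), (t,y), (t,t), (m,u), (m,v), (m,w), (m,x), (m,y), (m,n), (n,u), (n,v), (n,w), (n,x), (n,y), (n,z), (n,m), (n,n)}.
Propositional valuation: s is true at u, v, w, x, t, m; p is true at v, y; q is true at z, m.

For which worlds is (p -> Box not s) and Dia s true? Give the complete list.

u, w, x, z, t, m, n

Let φ = (p -> Box not s) and Dia s. Evaluate φ at each world:
  u (successors {w, x, y, z, n}): φ is true.
  v (successors {v, y, t, m}): φ is false.
  w (successors {u, v, w, z, m}): φ is true.
  x (successors {u, w, z, t, n}): φ is true.
  y (successors {v, x, z, n}): φ is false.
  z (successors {u, v, w, x, t, m}): φ is true.
  t (successors {u, w, x, y, t}): φ is true.
  m (successors {u, v, w, x, y, n}): φ is true.
  n (successors {u, v, w, x, y, z, m, n}): φ is true.
For instance, at w:
  At w: p -> Box not s is true, Dia s is true, so (p -> Box not s) and Dia s is true.
    At w: p is false, Box not s is false, so p -> Box not s is true.
      At w: Box not s requires not s at every successor {u, v, w, z, m}.
        not s fails at u, so Box not s is false at w.
    At w: Dia s requires s at some successor in {u, v, w, z, m}.
      s holds at u, so Dia s is true at w.
Satisfying worlds: {u, w, x, z, t, m, n}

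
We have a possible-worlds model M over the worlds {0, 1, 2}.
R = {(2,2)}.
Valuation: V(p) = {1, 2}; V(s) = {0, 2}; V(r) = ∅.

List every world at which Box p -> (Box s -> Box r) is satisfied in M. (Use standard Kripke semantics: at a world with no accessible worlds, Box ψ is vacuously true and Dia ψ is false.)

Recall that Box ψ holds at a world iff ψ holds at every accessible world, and Dia ψ holds iff ψ holds at some accessible world.
Let φ = Box p -> (Box s -> Box r). Evaluate φ at each world:
  0 (successors ∅): φ is true.
  1 (successors ∅): φ is true.
  2 (successors {2}): φ is false.
For instance, at 2:
  At 2: Box p is true, Box s -> Box r is false, so Box p -> (Box s -> Box r) is false.
    At 2: Box p requires p at every successor {2}.
      At 2: p is true.
    So Box p is true at 2.
    At 2: Box s is true, Box r is false, so Box s -> Box r is false.
      At 2: Box s requires s at every successor {2}.
        At 2: s is true.
      So Box s is true at 2.
      At 2: Box r requires r at every successor {2}.
        r fails at 2, so Box r is false at 2.
Satisfying worlds: {0, 1}

0, 1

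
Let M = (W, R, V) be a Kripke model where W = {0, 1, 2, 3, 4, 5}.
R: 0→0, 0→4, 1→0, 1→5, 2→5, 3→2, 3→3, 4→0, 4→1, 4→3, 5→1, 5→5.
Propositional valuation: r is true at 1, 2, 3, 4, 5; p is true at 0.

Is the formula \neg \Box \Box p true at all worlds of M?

Yes

Let φ = \neg \Box \Box p. Evaluate φ at each world:
  0 (successors {0, 4}): φ is true.
  1 (successors {0, 5}): φ is true.
  2 (successors {5}): φ is true.
  3 (successors {2, 3}): φ is true.
  4 (successors {0, 1, 3}): φ is true.
  5 (successors {1, 5}): φ is true.
For instance, at 5:
  At 5: \Box \Box p is false, so \neg \Box \Box p is true.
    At 5: \Box \Box p requires \Box p at every successor {1, 5}.
      \Box p fails at 1, so \Box \Box p is false at 5.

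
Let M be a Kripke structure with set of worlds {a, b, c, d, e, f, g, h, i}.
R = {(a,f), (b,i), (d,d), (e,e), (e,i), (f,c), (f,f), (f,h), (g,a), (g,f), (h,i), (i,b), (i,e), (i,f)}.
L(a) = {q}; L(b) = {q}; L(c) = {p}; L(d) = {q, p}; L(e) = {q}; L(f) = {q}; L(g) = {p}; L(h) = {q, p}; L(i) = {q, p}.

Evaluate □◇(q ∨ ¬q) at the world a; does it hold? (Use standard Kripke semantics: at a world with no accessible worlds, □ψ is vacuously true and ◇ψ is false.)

At a: □◇(q ∨ ¬q) requires ◇(q ∨ ¬q) at every successor {f}.
    At f: ◇(q ∨ ¬q) requires q ∨ ¬q at some successor in {c, f, h}.
      q ∨ ¬q holds at c, so ◇(q ∨ ¬q) is true at f.
So □◇(q ∨ ¬q) is true at a.

Yes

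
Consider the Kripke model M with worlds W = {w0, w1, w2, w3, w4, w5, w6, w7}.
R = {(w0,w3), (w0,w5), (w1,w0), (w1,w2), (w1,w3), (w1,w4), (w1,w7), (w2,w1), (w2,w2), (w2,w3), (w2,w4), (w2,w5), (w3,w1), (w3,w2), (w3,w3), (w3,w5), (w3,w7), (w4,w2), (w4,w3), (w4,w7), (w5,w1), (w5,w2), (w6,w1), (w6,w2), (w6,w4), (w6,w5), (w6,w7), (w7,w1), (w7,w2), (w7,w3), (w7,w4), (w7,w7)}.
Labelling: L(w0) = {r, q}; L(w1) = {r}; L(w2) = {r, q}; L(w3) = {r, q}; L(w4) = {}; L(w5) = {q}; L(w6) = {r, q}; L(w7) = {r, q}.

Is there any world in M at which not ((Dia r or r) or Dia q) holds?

No

Let φ = not ((Dia r or r) or Dia q). Evaluate φ at each world:
  w0 (successors {w3, w5}): φ is false.
  w1 (successors {w0, w2, w3, w4, w7}): φ is false.
  w2 (successors {w1, w2, w3, w4, w5}): φ is false.
  w3 (successors {w1, w2, w3, w5, w7}): φ is false.
  w4 (successors {w2, w3, w7}): φ is false.
  w5 (successors {w1, w2}): φ is false.
  w6 (successors {w1, w2, w4, w5, w7}): φ is false.
  w7 (successors {w1, w2, w3, w4, w7}): φ is false.
For instance, at w3:
  At w3: (Dia r or r) or Dia q is true, so not ((Dia r or r) or Dia q) is false.
    At w3: Dia r or r is true, Dia q is true, so (Dia r or r) or Dia q is true.
      At w3: Dia r is true, r is true, so Dia r or r is true.
      At w3: Dia q requires q at some successor in {w1, w2, w3, w5, w7}.
        q holds at w2, so Dia q is true at w3.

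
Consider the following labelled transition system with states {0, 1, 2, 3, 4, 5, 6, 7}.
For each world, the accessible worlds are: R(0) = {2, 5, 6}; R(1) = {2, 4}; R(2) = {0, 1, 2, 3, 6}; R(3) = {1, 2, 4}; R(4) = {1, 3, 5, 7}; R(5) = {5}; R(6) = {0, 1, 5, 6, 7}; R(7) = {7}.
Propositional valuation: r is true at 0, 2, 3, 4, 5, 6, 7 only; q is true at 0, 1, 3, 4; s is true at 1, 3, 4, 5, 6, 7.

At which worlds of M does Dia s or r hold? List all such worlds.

0, 1, 2, 3, 4, 5, 6, 7

Let φ = Dia s or r. Evaluate φ at each world:
  0 (successors {2, 5, 6}): φ is true.
  1 (successors {2, 4}): φ is true.
  2 (successors {0, 1, 2, 3, 6}): φ is true.
  3 (successors {1, 2, 4}): φ is true.
  4 (successors {1, 3, 5, 7}): φ is true.
  5 (successors {5}): φ is true.
  6 (successors {0, 1, 5, 6, 7}): φ is true.
  7 (successors {7}): φ is true.
For instance, at 0:
  At 0: Dia s is true, r is true, so Dia s or r is true.
    At 0: Dia s requires s at some successor in {2, 5, 6}.
      s holds at 5, so Dia s is true at 0.
Satisfying worlds: {0, 1, 2, 3, 4, 5, 6, 7}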